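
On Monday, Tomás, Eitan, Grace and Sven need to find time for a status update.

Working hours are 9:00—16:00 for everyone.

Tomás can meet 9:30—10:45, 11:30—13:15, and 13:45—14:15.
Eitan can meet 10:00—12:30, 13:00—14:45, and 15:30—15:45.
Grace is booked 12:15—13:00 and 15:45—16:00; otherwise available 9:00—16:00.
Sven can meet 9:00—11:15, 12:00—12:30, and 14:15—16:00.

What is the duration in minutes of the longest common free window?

45 minutes

Grace free within 09:00–16:00: 09:00–12:15, 13:00–15:45.
Tomás ∩ Eitan: 10:00–10:45, 11:30–12:30, 13:00–13:15, 13:45–14:15.
Tomás ∩ Eitan ∩ Grace: 10:00–10:45, 11:30–12:15, 13:00–13:15, 13:45–14:15.
Tomás ∩ Eitan ∩ Grace ∩ Sven: 10:00–10:45, 12:00–12:15.
Common window lengths: 45, 15 min; longest is 45.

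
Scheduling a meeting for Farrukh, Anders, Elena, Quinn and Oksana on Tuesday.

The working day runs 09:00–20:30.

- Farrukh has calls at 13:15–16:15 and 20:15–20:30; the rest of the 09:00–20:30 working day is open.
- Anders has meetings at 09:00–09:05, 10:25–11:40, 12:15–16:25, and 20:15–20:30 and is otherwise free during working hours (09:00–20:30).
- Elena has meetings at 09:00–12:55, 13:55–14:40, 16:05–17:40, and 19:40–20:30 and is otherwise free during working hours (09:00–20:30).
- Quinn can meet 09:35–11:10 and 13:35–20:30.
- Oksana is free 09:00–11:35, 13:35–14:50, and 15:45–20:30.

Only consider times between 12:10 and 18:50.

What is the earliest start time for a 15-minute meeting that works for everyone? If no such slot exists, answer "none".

17:40

Farrukh free within 09:00–20:30: 09:00–13:15, 16:15–20:15.
Anders free within 09:00–20:30: 09:05–10:25, 11:40–12:15, 16:25–20:15.
Elena free within 09:00–20:30: 12:55–13:55, 14:40–16:05, 17:40–19:40.
Farrukh ∩ Anders: 09:05–10:25, 11:40–12:15, 16:25–20:15.
Farrukh ∩ Anders ∩ Elena: 17:40–19:40.
Farrukh ∩ Anders ∩ Elena ∩ Quinn: 17:40–19:40.
Farrukh ∩ Anders ∩ Elena ∩ Quinn ∩ Oksana: 17:40–19:40.
Restricted to 12:10–18:50: 17:40–18:50.
Windows ≥ 15 min: 17:40–18:50.
Earliest such window starts at 17:40.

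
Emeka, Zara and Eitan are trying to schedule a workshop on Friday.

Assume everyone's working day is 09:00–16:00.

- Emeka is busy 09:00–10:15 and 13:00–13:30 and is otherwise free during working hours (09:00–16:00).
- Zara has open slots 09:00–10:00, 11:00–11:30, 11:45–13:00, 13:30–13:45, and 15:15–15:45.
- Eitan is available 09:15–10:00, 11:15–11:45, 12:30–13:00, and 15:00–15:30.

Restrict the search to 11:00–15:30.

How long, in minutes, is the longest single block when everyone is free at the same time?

30 minutes

Emeka free within 09:00–16:00: 10:15–13:00, 13:30–16:00.
Emeka ∩ Zara: 11:00–11:30, 11:45–13:00, 13:30–13:45, 15:15–15:45.
Emeka ∩ Zara ∩ Eitan: 11:15–11:30, 12:30–13:00, 15:15–15:30.
Restricted to 11:00–15:30: 11:15–11:30, 12:30–13:00, 15:15–15:30.
Common window lengths: 15, 30, 15 min; longest is 30.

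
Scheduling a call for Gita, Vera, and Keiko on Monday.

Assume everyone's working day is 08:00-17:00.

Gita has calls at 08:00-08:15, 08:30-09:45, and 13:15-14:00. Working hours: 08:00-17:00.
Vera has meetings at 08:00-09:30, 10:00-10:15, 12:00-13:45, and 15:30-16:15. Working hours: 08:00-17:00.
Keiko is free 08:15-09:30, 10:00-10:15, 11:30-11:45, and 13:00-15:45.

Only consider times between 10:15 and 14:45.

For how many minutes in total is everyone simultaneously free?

60 minutes

Gita free within 08:00–17:00: 08:15–08:30, 09:45–13:15, 14:00–17:00.
Vera free within 08:00–17:00: 09:30–10:00, 10:15–12:00, 13:45–15:30, 16:15–17:00.
Gita ∩ Vera: 09:45–10:00, 10:15–12:00, 14:00–15:30, 16:15–17:00.
Gita ∩ Vera ∩ Keiko: 11:30–11:45, 14:00–15:30.
Restricted to 10:15–14:45: 11:30–11:45, 14:00–14:45.
Total common minutes: 15 + 45 = 60.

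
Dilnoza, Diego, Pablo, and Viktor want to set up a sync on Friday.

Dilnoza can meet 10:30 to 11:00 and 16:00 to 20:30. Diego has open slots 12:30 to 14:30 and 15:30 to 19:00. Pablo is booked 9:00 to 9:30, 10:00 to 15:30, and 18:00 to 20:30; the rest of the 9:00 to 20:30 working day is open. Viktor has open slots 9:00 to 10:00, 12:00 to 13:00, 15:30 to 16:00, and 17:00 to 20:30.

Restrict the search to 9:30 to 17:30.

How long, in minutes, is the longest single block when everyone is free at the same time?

30 minutes

Pablo free within 09:00–20:30: 09:30–10:00, 15:30–18:00.
Dilnoza ∩ Diego: 16:00–19:00.
Dilnoza ∩ Diego ∩ Pablo: 16:00–18:00.
Dilnoza ∩ Diego ∩ Pablo ∩ Viktor: 17:00–18:00.
Restricted to 09:30–17:30: 17:00–17:30.
Single common window of 30 minutes.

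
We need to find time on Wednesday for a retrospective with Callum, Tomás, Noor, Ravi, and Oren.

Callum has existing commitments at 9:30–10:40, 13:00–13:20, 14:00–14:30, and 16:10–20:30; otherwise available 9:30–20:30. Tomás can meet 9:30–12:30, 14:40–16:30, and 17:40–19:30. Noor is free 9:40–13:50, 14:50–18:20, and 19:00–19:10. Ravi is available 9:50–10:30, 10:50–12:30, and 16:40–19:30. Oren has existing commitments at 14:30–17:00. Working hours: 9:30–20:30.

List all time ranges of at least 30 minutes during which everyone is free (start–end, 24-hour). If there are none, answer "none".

Callum free within 09:30–20:30: 10:40–13:00, 13:20–14:00, 14:30–16:10.
Oren free within 09:30–20:30: 09:30–14:30, 17:00–20:30.
Callum ∩ Tomás: 10:40–12:30, 14:40–16:10.
Callum ∩ Tomás ∩ Noor: 10:40–12:30, 14:50–16:10.
Callum ∩ Tomás ∩ Noor ∩ Ravi: 10:50–12:30.
Callum ∩ Tomás ∩ Noor ∩ Ravi ∩ Oren: 10:50–12:30.
Windows ≥ 30 min: 10:50–12:30.

10:50–12:30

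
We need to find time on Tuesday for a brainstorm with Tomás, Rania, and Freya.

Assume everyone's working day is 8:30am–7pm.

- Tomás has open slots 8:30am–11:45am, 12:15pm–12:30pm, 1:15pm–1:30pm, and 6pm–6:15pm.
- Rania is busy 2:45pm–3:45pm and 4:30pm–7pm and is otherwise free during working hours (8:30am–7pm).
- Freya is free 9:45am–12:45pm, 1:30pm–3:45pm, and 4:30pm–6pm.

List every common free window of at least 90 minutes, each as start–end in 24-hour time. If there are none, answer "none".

Rania free within 08:30–19:00: 08:30–14:45, 15:45–16:30.
Tomás ∩ Rania: 08:30–11:45, 12:15–12:30, 13:15–13:30.
Tomás ∩ Rania ∩ Freya: 09:45–11:45, 12:15–12:30.
Windows ≥ 90 min: 09:45–11:45.

09:45–11:45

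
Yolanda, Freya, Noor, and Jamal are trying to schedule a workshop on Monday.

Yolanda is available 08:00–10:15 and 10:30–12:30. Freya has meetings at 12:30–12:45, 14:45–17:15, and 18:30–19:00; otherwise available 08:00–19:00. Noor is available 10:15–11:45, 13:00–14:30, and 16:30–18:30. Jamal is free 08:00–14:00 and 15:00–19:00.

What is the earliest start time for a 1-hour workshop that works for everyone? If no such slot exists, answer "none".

10:30

Freya free within 08:00–19:00: 08:00–12:30, 12:45–14:45, 17:15–18:30.
Yolanda ∩ Freya: 08:00–10:15, 10:30–12:30.
Yolanda ∩ Freya ∩ Noor: 10:30–11:45.
Yolanda ∩ Freya ∩ Noor ∩ Jamal: 10:30–11:45.
Windows ≥ 60 min: 10:30–11:45.
Earliest such window starts at 10:30.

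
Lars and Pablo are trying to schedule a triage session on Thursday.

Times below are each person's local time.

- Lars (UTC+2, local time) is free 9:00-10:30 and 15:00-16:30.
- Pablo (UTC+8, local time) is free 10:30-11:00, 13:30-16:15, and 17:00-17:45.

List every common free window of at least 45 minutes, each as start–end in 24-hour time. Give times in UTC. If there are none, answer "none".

07:00–08:15

Lars → UTC: 07:00–08:30, 13:00–14:30.
Pablo → UTC: 02:30–03:00, 05:30–08:15, 09:00–09:45.
Lars ∩ Pablo: 07:00–08:15.
Windows ≥ 45 min: 07:00–08:15.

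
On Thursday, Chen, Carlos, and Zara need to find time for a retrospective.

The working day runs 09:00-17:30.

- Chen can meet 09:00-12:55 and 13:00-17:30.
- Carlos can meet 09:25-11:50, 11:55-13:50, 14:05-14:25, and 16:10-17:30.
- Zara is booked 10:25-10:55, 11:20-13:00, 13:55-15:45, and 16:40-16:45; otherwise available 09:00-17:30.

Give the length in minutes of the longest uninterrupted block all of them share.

60 minutes

Zara free within 09:00–17:30: 09:00–10:25, 10:55–11:20, 13:00–13:55, 15:45–16:40, 16:45–17:30.
Chen ∩ Carlos: 09:25–11:50, 11:55–12:55, 13:00–13:50, 14:05–14:25, 16:10–17:30.
Chen ∩ Carlos ∩ Zara: 09:25–10:25, 10:55–11:20, 13:00–13:50, 16:10–16:40, 16:45–17:30.
Common window lengths: 60, 25, 50, 30, 45 min; longest is 60.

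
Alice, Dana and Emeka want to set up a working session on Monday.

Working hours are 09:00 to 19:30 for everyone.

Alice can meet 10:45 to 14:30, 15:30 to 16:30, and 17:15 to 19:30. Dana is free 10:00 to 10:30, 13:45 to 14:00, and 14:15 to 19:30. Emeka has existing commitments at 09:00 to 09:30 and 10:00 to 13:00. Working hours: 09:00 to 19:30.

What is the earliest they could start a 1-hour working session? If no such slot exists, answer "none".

Emeka free within 09:00–19:30: 09:30–10:00, 13:00–19:30.
Alice ∩ Dana: 13:45–14:00, 14:15–14:30, 15:30–16:30, 17:15–19:30.
Alice ∩ Dana ∩ Emeka: 13:45–14:00, 14:15–14:30, 15:30–16:30, 17:15–19:30.
Windows ≥ 60 min: 15:30–16:30, 17:15–19:30.
Earliest such window starts at 15:30.

15:30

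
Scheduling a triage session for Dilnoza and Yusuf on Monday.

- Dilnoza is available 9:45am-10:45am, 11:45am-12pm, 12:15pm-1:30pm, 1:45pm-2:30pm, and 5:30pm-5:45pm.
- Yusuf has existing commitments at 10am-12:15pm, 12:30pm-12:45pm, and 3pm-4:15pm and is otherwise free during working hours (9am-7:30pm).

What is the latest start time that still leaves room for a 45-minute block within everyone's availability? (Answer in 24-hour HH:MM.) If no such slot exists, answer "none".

13:45

Yusuf free within 09:00–19:30: 09:00–10:00, 12:15–12:30, 12:45–15:00, 16:15–19:30.
Dilnoza ∩ Yusuf: 09:45–10:00, 12:15–12:30, 12:45–13:30, 13:45–14:30, 17:30–17:45.
Windows ≥ 45 min: 12:45–13:30, 13:45–14:30.
Latest start in the last window 13:45–14:30 is 14:30 − 45 min = 13:45.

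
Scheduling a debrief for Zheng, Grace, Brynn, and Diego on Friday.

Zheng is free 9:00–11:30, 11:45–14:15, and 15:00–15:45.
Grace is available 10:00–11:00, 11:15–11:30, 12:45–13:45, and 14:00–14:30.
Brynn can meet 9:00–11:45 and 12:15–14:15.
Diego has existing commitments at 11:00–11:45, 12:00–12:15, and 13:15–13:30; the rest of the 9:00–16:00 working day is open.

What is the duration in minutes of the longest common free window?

Diego free within 09:00–16:00: 09:00–11:00, 11:45–12:00, 12:15–13:15, 13:30–16:00.
Zheng ∩ Grace: 10:00–11:00, 11:15–11:30, 12:45–13:45, 14:00–14:15.
Zheng ∩ Grace ∩ Brynn: 10:00–11:00, 11:15–11:30, 12:45–13:45, 14:00–14:15.
Zheng ∩ Grace ∩ Brynn ∩ Diego: 10:00–11:00, 12:45–13:15, 13:30–13:45, 14:00–14:15.
Common window lengths: 60, 30, 15, 15 min; longest is 60.

60 minutes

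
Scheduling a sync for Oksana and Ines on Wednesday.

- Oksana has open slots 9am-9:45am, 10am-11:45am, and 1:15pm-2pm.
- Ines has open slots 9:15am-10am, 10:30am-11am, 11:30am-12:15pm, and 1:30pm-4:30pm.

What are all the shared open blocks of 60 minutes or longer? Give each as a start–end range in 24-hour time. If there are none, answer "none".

none

Oksana ∩ Ines: 09:15–09:45, 10:30–11:00, 11:30–11:45, 13:30–14:00.
Windows ≥ 60 min: (none).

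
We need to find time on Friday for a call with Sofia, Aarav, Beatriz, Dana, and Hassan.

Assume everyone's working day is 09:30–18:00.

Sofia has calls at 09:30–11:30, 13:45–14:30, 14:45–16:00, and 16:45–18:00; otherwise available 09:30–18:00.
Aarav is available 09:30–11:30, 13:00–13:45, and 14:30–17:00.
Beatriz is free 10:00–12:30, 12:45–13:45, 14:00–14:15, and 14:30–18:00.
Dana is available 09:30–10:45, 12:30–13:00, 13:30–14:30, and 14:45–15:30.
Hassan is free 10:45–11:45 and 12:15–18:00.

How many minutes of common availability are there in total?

15 minutes

Sofia free within 09:30–18:00: 11:30–13:45, 14:30–14:45, 16:00–16:45.
Sofia ∩ Aarav: 13:00–13:45, 14:30–14:45, 16:00–16:45.
Sofia ∩ Aarav ∩ Beatriz: 13:00–13:45, 14:30–14:45, 16:00–16:45.
Sofia ∩ Aarav ∩ Beatriz ∩ Dana: 13:30–13:45.
Sofia ∩ Aarav ∩ Beatriz ∩ Dana ∩ Hassan: 13:30–13:45.
Total common minutes: 15.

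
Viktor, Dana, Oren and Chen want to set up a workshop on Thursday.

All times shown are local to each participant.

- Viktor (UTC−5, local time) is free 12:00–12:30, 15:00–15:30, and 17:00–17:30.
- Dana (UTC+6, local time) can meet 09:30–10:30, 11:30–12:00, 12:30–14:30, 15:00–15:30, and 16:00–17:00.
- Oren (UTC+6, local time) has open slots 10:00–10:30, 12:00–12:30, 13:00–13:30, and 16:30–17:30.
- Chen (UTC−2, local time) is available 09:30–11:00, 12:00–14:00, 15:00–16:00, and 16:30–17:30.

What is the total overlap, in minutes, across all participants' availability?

Viktor → UTC: 17:00–17:30, 20:00–20:30, 22:00–22:30.
Dana → UTC: 03:30–04:30, 05:30–06:00, 06:30–08:30, 09:00–09:30, 10:00–11:00.
Oren → UTC: 04:00–04:30, 06:00–06:30, 07:00–07:30, 10:30–11:30.
Chen → UTC: 11:30–13:00, 14:00–16:00, 17:00–18:00, 18:30–19:30.
Viktor ∩ Dana: (none).
Viktor ∩ Dana ∩ Oren: (none).
Viktor ∩ Dana ∩ Oren ∩ Chen: (none).
Total common minutes: 0.

0 minutes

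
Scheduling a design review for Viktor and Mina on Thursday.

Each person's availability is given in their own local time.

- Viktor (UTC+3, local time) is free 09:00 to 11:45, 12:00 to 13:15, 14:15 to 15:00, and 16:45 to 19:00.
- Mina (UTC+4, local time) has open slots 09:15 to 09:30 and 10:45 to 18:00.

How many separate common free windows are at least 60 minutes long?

2

Viktor → UTC: 06:00–08:45, 09:00–10:15, 11:15–12:00, 13:45–16:00.
Mina → UTC: 05:15–05:30, 06:45–14:00.
Viktor ∩ Mina: 06:45–08:45, 09:00–10:15, 11:15–12:00, 13:45–14:00.
Windows ≥ 60 min: 06:45–08:45, 09:00–10:15.
That's 2 windows.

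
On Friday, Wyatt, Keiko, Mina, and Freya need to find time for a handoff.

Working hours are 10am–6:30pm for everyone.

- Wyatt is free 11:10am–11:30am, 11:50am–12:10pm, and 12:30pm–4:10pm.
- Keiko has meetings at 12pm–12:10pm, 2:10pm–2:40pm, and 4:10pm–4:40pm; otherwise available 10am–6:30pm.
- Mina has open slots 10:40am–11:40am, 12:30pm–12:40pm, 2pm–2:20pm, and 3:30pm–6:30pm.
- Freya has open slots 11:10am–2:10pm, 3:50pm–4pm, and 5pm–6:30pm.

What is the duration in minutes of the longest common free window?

20 minutes

Keiko free within 10:00–18:30: 10:00–12:00, 12:10–14:10, 14:40–16:10, 16:40–18:30.
Wyatt ∩ Keiko: 11:10–11:30, 11:50–12:00, 12:30–14:10, 14:40–16:10.
Wyatt ∩ Keiko ∩ Mina: 11:10–11:30, 12:30–12:40, 14:00–14:10, 15:30–16:10.
Wyatt ∩ Keiko ∩ Mina ∩ Freya: 11:10–11:30, 12:30–12:40, 14:00–14:10, 15:50–16:00.
Common window lengths: 20, 10, 10, 10 min; longest is 20.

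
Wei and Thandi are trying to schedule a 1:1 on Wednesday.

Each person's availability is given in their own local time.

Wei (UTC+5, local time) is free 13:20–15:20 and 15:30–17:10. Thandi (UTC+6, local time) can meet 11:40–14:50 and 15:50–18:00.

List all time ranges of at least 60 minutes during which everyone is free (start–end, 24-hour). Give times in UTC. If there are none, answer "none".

10:30–12:00

Wei → UTC: 08:20–10:20, 10:30–12:10.
Thandi → UTC: 05:40–08:50, 09:50–12:00.
Wei ∩ Thandi: 08:20–08:50, 09:50–10:20, 10:30–12:00.
Windows ≥ 60 min: 10:30–12:00.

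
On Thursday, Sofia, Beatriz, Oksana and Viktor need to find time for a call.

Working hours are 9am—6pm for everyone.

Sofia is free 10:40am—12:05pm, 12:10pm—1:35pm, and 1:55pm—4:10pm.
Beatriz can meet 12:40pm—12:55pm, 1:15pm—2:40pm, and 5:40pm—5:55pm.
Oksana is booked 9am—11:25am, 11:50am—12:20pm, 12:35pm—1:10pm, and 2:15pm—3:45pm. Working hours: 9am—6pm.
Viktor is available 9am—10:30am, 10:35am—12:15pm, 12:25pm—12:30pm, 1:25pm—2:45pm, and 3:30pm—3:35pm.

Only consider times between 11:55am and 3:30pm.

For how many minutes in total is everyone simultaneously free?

Oksana free within 09:00–18:00: 11:25–11:50, 12:20–12:35, 13:10–14:15, 15:45–18:00.
Sofia ∩ Beatriz: 12:40–12:55, 13:15–13:35, 13:55–14:40.
Sofia ∩ Beatriz ∩ Oksana: 13:15–13:35, 13:55–14:15.
Sofia ∩ Beatriz ∩ Oksana ∩ Viktor: 13:25–13:35, 13:55–14:15.
Restricted to 11:55–15:30: 13:25–13:35, 13:55–14:15.
Total common minutes: 10 + 20 = 30.

30 minutes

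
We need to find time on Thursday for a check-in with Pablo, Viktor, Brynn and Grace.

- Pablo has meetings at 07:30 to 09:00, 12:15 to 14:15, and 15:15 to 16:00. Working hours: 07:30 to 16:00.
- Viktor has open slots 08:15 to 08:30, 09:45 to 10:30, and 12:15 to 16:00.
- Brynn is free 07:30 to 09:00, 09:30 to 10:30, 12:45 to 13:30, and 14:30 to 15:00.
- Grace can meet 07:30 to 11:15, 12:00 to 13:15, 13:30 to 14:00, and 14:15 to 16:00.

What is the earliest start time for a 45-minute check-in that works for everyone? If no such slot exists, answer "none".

Pablo free within 07:30–16:00: 09:00–12:15, 14:15–15:15.
Pablo ∩ Viktor: 09:45–10:30, 14:15–15:15.
Pablo ∩ Viktor ∩ Brynn: 09:45–10:30, 14:30–15:00.
Pablo ∩ Viktor ∩ Brynn ∩ Grace: 09:45–10:30, 14:30–15:00.
Windows ≥ 45 min: 09:45–10:30.
Earliest such window starts at 09:45.

09:45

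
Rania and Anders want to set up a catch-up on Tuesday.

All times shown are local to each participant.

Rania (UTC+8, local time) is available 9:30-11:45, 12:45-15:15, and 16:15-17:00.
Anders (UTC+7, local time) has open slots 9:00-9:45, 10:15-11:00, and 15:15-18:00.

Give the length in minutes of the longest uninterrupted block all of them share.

Rania → UTC: 01:30–03:45, 04:45–07:15, 08:15–09:00.
Anders → UTC: 02:00–02:45, 03:15–04:00, 08:15–11:00.
Rania ∩ Anders: 02:00–02:45, 03:15–03:45, 08:15–09:00.
Common window lengths: 45, 30, 45 min; longest is 45.

45 minutes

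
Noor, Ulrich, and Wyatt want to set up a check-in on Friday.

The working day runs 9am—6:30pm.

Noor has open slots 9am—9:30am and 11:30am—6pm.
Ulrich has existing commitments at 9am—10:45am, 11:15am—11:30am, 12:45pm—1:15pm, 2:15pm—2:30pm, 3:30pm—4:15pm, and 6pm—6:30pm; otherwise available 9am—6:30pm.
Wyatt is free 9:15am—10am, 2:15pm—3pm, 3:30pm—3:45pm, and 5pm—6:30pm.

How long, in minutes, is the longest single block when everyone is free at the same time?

Ulrich free within 09:00–18:30: 10:45–11:15, 11:30–12:45, 13:15–14:15, 14:30–15:30, 16:15–18:00.
Noor ∩ Ulrich: 11:30–12:45, 13:15–14:15, 14:30–15:30, 16:15–18:00.
Noor ∩ Ulrich ∩ Wyatt: 14:30–15:00, 17:00–18:00.
Common window lengths: 30, 60 min; longest is 60.

60 minutes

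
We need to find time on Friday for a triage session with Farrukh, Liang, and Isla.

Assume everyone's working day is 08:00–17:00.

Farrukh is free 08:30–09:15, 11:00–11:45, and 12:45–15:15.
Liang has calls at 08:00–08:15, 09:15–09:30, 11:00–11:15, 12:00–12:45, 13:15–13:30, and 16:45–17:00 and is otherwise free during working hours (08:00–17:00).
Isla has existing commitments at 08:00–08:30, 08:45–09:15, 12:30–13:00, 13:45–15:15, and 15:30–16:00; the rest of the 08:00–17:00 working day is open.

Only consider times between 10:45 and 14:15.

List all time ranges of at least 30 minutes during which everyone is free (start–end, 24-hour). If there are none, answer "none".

Liang free within 08:00–17:00: 08:15–09:15, 09:30–11:00, 11:15–12:00, 12:45–13:15, 13:30–16:45.
Isla free within 08:00–17:00: 08:30–08:45, 09:15–12:30, 13:00–13:45, 15:15–15:30, 16:00–17:00.
Farrukh ∩ Liang: 08:30–09:15, 11:15–11:45, 12:45–13:15, 13:30–15:15.
Farrukh ∩ Liang ∩ Isla: 08:30–08:45, 11:15–11:45, 13:00–13:15, 13:30–13:45.
Restricted to 10:45–14:15: 11:15–11:45, 13:00–13:15, 13:30–13:45.
Windows ≥ 30 min: 11:15–11:45.

11:15–11:45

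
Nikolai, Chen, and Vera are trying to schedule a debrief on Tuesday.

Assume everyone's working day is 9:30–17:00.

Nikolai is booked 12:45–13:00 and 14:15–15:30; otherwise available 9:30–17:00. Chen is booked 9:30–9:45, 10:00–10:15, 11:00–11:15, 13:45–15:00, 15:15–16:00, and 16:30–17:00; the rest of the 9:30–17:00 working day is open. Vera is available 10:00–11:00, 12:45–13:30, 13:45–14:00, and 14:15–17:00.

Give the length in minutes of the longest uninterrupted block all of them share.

45 minutes

Nikolai free within 09:30–17:00: 09:30–12:45, 13:00–14:15, 15:30–17:00.
Chen free within 09:30–17:00: 09:45–10:00, 10:15–11:00, 11:15–13:45, 15:00–15:15, 16:00–16:30.
Nikolai ∩ Chen: 09:45–10:00, 10:15–11:00, 11:15–12:45, 13:00–13:45, 16:00–16:30.
Nikolai ∩ Chen ∩ Vera: 10:15–11:00, 13:00–13:30, 16:00–16:30.
Common window lengths: 45, 30, 30 min; longest is 45.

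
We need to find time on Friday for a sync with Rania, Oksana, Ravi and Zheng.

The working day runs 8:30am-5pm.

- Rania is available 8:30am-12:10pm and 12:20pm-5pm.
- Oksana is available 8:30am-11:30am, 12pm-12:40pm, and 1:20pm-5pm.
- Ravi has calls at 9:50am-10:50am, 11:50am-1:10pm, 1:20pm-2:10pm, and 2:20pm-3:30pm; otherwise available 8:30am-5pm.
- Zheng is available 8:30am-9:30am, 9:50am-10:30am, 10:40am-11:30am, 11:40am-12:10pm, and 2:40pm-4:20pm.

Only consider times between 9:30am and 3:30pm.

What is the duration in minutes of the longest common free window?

Ravi free within 08:30–17:00: 08:30–09:50, 10:50–11:50, 13:10–13:20, 14:10–14:20, 15:30–17:00.
Rania ∩ Oksana: 08:30–11:30, 12:00–12:10, 12:20–12:40, 13:20–17:00.
Rania ∩ Oksana ∩ Ravi: 08:30–09:50, 10:50–11:30, 14:10–14:20, 15:30–17:00.
Rania ∩ Oksana ∩ Ravi ∩ Zheng: 08:30–09:30, 10:50–11:30, 15:30–16:20.
Restricted to 09:30–15:30: 10:50–11:30.
Single common window of 40 minutes.

40 minutes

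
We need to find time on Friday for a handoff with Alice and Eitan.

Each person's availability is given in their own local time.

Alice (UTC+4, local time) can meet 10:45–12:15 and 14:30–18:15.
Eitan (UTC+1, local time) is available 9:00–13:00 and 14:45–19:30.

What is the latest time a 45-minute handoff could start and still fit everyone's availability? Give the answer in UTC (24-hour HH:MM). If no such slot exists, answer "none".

11:15

Alice → UTC: 06:45–08:15, 10:30–14:15.
Eitan → UTC: 08:00–12:00, 13:45–18:30.
Alice ∩ Eitan: 08:00–08:15, 10:30–12:00, 13:45–14:15.
Windows ≥ 45 min: 10:30–12:00.
Latest start in the last window 10:30–12:00 is 12:00 − 45 min = 11:15.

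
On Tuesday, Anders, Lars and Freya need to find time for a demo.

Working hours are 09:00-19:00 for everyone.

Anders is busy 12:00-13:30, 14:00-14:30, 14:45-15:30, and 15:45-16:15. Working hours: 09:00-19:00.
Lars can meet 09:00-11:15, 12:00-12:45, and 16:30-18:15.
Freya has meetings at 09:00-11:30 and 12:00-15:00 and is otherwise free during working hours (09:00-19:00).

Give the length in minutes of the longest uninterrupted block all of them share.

Anders free within 09:00–19:00: 09:00–12:00, 13:30–14:00, 14:30–14:45, 15:30–15:45, 16:15–19:00.
Freya free within 09:00–19:00: 11:30–12:00, 15:00–19:00.
Anders ∩ Lars: 09:00–11:15, 16:30–18:15.
Anders ∩ Lars ∩ Freya: 16:30–18:15.
Single common window of 105 minutes.

105 minutes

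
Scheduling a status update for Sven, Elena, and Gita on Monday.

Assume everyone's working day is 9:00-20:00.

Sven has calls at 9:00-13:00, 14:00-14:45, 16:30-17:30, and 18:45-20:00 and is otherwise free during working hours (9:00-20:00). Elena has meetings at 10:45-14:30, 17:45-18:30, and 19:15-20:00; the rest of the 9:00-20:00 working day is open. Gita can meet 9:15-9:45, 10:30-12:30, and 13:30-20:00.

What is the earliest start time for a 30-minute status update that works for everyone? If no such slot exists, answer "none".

14:45

Sven free within 09:00–20:00: 13:00–14:00, 14:45–16:30, 17:30–18:45.
Elena free within 09:00–20:00: 09:00–10:45, 14:30–17:45, 18:30–19:15.
Sven ∩ Elena: 14:45–16:30, 17:30–17:45, 18:30–18:45.
Sven ∩ Elena ∩ Gita: 14:45–16:30, 17:30–17:45, 18:30–18:45.
Windows ≥ 30 min: 14:45–16:30.
Earliest such window starts at 14:45.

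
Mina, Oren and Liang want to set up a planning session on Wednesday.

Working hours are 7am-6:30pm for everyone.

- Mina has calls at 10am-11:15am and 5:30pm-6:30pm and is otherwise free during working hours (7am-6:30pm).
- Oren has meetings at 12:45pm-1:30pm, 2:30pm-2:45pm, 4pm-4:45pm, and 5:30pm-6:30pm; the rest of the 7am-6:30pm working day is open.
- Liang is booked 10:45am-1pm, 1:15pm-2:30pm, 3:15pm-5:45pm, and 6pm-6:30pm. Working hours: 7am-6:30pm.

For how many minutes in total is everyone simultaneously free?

Mina free within 07:00–18:30: 07:00–10:00, 11:15–17:30.
Oren free within 07:00–18:30: 07:00–12:45, 13:30–14:30, 14:45–16:00, 16:45–17:30.
Liang free within 07:00–18:30: 07:00–10:45, 13:00–13:15, 14:30–15:15, 17:45–18:00.
Mina ∩ Oren: 07:00–10:00, 11:15–12:45, 13:30–14:30, 14:45–16:00, 16:45–17:30.
Mina ∩ Oren ∩ Liang: 07:00–10:00, 14:45–15:15.
Total common minutes: 180 + 30 = 210.

210 minutes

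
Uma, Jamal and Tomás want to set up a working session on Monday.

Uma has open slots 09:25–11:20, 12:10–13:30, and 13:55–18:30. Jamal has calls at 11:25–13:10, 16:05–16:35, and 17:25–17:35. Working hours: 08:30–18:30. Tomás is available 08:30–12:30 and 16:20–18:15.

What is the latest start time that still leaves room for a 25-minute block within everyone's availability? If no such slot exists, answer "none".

17:50

Jamal free within 08:30–18:30: 08:30–11:25, 13:10–16:05, 16:35–17:25, 17:35–18:30.
Uma ∩ Jamal: 09:25–11:20, 13:10–13:30, 13:55–16:05, 16:35–17:25, 17:35–18:30.
Uma ∩ Jamal ∩ Tomás: 09:25–11:20, 16:35–17:25, 17:35–18:15.
Windows ≥ 25 min: 09:25–11:20, 16:35–17:25, 17:35–18:15.
Latest start in the last window 17:35–18:15 is 18:15 − 25 min = 17:50.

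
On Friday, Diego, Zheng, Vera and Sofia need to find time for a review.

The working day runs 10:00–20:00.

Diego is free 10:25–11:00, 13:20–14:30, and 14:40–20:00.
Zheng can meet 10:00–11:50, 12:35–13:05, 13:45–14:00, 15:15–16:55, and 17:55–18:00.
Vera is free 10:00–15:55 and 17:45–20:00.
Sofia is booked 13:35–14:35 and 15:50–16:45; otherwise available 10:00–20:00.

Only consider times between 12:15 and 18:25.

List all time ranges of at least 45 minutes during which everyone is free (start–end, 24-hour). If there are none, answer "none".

Sofia free within 10:00–20:00: 10:00–13:35, 14:35–15:50, 16:45–20:00.
Diego ∩ Zheng: 10:25–11:00, 13:45–14:00, 15:15–16:55, 17:55–18:00.
Diego ∩ Zheng ∩ Vera: 10:25–11:00, 13:45–14:00, 15:15–15:55, 17:55–18:00.
Diego ∩ Zheng ∩ Vera ∩ Sofia: 10:25–11:00, 15:15–15:50, 17:55–18:00.
Restricted to 12:15–18:25: 15:15–15:50, 17:55–18:00.
Windows ≥ 45 min: (none).

none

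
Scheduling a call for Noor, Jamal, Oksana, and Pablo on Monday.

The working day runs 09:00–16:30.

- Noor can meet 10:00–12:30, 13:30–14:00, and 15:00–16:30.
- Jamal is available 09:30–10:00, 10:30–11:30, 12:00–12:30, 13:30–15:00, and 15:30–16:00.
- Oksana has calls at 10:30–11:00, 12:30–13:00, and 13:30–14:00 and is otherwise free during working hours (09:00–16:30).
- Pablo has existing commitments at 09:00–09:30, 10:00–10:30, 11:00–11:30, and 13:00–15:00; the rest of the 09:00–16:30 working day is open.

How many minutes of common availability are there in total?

60 minutes

Oksana free within 09:00–16:30: 09:00–10:30, 11:00–12:30, 13:00–13:30, 14:00–16:30.
Pablo free within 09:00–16:30: 09:30–10:00, 10:30–11:00, 11:30–13:00, 15:00–16:30.
Noor ∩ Jamal: 10:30–11:30, 12:00–12:30, 13:30–14:00, 15:30–16:00.
Noor ∩ Jamal ∩ Oksana: 11:00–11:30, 12:00–12:30, 15:30–16:00.
Noor ∩ Jamal ∩ Oksana ∩ Pablo: 12:00–12:30, 15:30–16:00.
Total common minutes: 30 + 30 = 60.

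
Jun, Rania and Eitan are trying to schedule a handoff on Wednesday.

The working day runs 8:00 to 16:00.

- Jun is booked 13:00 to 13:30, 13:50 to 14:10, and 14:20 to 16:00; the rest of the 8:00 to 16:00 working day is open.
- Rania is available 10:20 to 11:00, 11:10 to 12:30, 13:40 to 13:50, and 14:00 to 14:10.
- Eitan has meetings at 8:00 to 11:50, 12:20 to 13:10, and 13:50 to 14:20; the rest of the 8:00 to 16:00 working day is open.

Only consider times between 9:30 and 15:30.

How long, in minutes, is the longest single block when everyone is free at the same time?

30 minutes

Jun free within 08:00–16:00: 08:00–13:00, 13:30–13:50, 14:10–14:20.
Eitan free within 08:00–16:00: 11:50–12:20, 13:10–13:50, 14:20–16:00.
Jun ∩ Rania: 10:20–11:00, 11:10–12:30, 13:40–13:50.
Jun ∩ Rania ∩ Eitan: 11:50–12:20, 13:40–13:50.
Restricted to 09:30–15:30: 11:50–12:20, 13:40–13:50.
Common window lengths: 30, 10 min; longest is 30.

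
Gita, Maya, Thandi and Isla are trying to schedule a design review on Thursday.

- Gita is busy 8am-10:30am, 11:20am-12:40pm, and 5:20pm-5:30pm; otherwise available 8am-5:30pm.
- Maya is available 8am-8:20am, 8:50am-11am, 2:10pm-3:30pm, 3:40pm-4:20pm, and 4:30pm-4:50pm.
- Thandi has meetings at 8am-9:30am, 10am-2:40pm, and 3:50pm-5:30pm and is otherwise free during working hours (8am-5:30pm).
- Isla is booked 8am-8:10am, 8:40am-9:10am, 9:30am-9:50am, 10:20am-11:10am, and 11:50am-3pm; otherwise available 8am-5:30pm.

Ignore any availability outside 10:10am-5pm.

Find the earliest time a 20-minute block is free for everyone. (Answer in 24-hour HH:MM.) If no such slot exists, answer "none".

Gita free within 08:00–17:30: 10:30–11:20, 12:40–17:20.
Thandi free within 08:00–17:30: 09:30–10:00, 14:40–15:50.
Isla free within 08:00–17:30: 08:10–08:40, 09:10–09:30, 09:50–10:20, 11:10–11:50, 15:00–17:30.
Gita ∩ Maya: 10:30–11:00, 14:10–15:30, 15:40–16:20, 16:30–16:50.
Gita ∩ Maya ∩ Thandi: 14:40–15:30, 15:40–15:50.
Gita ∩ Maya ∩ Thandi ∩ Isla: 15:00–15:30, 15:40–15:50.
Restricted to 10:10–17:00: 15:00–15:30, 15:40–15:50.
Windows ≥ 20 min: 15:00–15:30.
Earliest such window starts at 15:00.

15:00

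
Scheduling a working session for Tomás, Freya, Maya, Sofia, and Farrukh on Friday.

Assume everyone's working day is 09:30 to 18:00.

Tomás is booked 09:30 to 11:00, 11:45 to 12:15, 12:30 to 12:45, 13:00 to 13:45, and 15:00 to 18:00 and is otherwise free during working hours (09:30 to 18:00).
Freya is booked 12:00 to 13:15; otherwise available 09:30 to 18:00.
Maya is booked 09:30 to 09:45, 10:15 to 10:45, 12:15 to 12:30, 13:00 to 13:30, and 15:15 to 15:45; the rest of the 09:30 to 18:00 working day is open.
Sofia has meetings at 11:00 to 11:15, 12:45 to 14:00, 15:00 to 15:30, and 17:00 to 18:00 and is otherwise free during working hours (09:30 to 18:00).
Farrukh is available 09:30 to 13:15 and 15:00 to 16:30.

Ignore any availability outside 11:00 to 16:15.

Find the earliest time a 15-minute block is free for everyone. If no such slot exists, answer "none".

Tomás free within 09:30–18:00: 11:00–11:45, 12:15–12:30, 12:45–13:00, 13:45–15:00.
Freya free within 09:30–18:00: 09:30–12:00, 13:15–18:00.
Maya free within 09:30–18:00: 09:45–10:15, 10:45–12:15, 12:30–13:00, 13:30–15:15, 15:45–18:00.
Sofia free within 09:30–18:00: 09:30–11:00, 11:15–12:45, 14:00–15:00, 15:30–17:00.
Tomás ∩ Freya: 11:00–11:45, 13:45–15:00.
Tomás ∩ Freya ∩ Maya: 11:00–11:45, 13:45–15:00.
Tomás ∩ Freya ∩ Maya ∩ Sofia: 11:15–11:45, 14:00–15:00.
Tomás ∩ Freya ∩ Maya ∩ Sofia ∩ Farrukh: 11:15–11:45.
Restricted to 11:00–16:15: 11:15–11:45.
Windows ≥ 15 min: 11:15–11:45.
Earliest such window starts at 11:15.

11:15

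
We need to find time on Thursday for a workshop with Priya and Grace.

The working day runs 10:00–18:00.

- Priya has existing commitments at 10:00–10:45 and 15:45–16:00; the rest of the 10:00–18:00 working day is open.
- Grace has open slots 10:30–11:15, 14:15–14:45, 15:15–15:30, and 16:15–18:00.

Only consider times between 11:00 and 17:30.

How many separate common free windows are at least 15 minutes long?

4

Priya free within 10:00–18:00: 10:45–15:45, 16:00–18:00.
Priya ∩ Grace: 10:45–11:15, 14:15–14:45, 15:15–15:30, 16:15–18:00.
Restricted to 11:00–17:30: 11:00–11:15, 14:15–14:45, 15:15–15:30, 16:15–17:30.
Windows ≥ 15 min: 11:00–11:15, 14:15–14:45, 15:15–15:30, 16:15–17:30.
That's 4 windows.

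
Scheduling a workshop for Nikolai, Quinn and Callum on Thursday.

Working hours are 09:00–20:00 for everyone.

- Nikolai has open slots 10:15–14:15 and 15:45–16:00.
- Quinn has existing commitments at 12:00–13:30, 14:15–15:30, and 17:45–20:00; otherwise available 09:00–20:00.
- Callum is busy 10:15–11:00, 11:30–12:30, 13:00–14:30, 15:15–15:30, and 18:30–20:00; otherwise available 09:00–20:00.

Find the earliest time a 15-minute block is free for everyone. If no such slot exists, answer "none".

11:00

Quinn free within 09:00–20:00: 09:00–12:00, 13:30–14:15, 15:30–17:45.
Callum free within 09:00–20:00: 09:00–10:15, 11:00–11:30, 12:30–13:00, 14:30–15:15, 15:30–18:30.
Nikolai ∩ Quinn: 10:15–12:00, 13:30–14:15, 15:45–16:00.
Nikolai ∩ Quinn ∩ Callum: 11:00–11:30, 15:45–16:00.
Windows ≥ 15 min: 11:00–11:30, 15:45–16:00.
Earliest such window starts at 11:00.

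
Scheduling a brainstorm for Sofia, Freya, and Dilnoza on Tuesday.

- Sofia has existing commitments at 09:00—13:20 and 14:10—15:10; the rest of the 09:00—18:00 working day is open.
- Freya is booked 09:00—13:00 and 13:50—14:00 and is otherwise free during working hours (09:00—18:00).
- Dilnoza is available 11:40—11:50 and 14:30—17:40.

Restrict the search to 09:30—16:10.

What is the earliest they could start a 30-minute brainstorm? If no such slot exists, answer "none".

15:10

Sofia free within 09:00–18:00: 13:20–14:10, 15:10–18:00.
Freya free within 09:00–18:00: 13:00–13:50, 14:00–18:00.
Sofia ∩ Freya: 13:20–13:50, 14:00–14:10, 15:10–18:00.
Sofia ∩ Freya ∩ Dilnoza: 15:10–17:40.
Restricted to 09:30–16:10: 15:10–16:10.
Windows ≥ 30 min: 15:10–16:10.
Earliest such window starts at 15:10.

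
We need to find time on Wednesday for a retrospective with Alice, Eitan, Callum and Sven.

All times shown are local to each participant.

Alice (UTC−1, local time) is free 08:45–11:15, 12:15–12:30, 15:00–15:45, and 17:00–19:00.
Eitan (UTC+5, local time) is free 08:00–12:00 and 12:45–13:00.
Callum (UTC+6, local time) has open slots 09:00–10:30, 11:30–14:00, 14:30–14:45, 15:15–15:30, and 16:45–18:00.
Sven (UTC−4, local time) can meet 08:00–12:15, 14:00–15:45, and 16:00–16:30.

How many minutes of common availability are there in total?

0 minutes

Alice → UTC: 09:45–12:15, 13:15–13:30, 16:00–16:45, 18:00–20:00.
Eitan → UTC: 03:00–07:00, 07:45–08:00.
Callum → UTC: 03:00–04:30, 05:30–08:00, 08:30–08:45, 09:15–09:30, 10:45–12:00.
Sven → UTC: 12:00–16:15, 18:00–19:45, 20:00–20:30.
Alice ∩ Eitan: (none).
Alice ∩ Eitan ∩ Callum: (none).
Alice ∩ Eitan ∩ Callum ∩ Sven: (none).
Total common minutes: 0.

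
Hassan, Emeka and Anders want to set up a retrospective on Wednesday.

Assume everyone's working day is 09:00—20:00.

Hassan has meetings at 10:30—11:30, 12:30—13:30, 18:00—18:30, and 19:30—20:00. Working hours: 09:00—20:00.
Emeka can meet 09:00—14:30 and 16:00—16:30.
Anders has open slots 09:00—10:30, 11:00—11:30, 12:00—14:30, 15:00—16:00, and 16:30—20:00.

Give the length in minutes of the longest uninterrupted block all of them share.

Hassan free within 09:00–20:00: 09:00–10:30, 11:30–12:30, 13:30–18:00, 18:30–19:30.
Hassan ∩ Emeka: 09:00–10:30, 11:30–12:30, 13:30–14:30, 16:00–16:30.
Hassan ∩ Emeka ∩ Anders: 09:00–10:30, 12:00–12:30, 13:30–14:30.
Common window lengths: 90, 30, 60 min; longest is 90.

90 minutes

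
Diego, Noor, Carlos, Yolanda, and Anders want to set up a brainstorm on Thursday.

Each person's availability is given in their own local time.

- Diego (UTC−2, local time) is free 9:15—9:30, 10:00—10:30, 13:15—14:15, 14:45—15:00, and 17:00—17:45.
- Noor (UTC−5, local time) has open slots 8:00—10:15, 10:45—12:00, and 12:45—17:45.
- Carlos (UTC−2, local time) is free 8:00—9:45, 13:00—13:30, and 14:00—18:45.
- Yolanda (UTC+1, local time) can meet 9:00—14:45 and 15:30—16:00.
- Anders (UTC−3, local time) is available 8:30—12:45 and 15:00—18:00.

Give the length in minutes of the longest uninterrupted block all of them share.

0 minutes

Diego → UTC: 11:15–11:30, 12:00–12:30, 15:15–16:15, 16:45–17:00, 19:00–19:45.
Noor → UTC: 13:00–15:15, 15:45–17:00, 17:45–22:45.
Carlos → UTC: 10:00–11:45, 15:00–15:30, 16:00–20:45.
Yolanda → UTC: 08:00–13:45, 14:30–15:00.
Anders → UTC: 11:30–15:45, 18:00–21:00.
Diego ∩ Noor: 15:45–16:15, 16:45–17:00, 19:00–19:45.
Diego ∩ Noor ∩ Carlos: 16:00–16:15, 16:45–17:00, 19:00–19:45.
Diego ∩ Noor ∩ Carlos ∩ Yolanda: (none).
Diego ∩ Noor ∩ Carlos ∩ Yolanda ∩ Anders: (none).
No common window.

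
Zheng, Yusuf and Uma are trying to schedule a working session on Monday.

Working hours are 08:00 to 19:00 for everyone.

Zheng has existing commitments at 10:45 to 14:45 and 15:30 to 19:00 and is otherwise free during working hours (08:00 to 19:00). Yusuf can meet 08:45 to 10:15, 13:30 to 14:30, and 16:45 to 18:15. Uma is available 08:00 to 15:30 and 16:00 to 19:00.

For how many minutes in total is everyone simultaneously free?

Zheng free within 08:00–19:00: 08:00–10:45, 14:45–15:30.
Zheng ∩ Yusuf: 08:45–10:15.
Zheng ∩ Yusuf ∩ Uma: 08:45–10:15.
Total common minutes: 90.

90 minutes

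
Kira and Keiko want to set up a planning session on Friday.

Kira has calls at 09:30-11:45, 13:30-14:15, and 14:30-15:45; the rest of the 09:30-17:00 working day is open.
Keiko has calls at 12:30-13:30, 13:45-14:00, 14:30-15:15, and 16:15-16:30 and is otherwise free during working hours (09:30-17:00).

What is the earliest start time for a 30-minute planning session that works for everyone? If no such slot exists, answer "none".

Kira free within 09:30–17:00: 11:45–13:30, 14:15–14:30, 15:45–17:00.
Keiko free within 09:30–17:00: 09:30–12:30, 13:30–13:45, 14:00–14:30, 15:15–16:15, 16:30–17:00.
Kira ∩ Keiko: 11:45–12:30, 14:15–14:30, 15:45–16:15, 16:30–17:00.
Windows ≥ 30 min: 11:45–12:30, 15:45–16:15, 16:30–17:00.
Earliest such window starts at 11:45.

11:45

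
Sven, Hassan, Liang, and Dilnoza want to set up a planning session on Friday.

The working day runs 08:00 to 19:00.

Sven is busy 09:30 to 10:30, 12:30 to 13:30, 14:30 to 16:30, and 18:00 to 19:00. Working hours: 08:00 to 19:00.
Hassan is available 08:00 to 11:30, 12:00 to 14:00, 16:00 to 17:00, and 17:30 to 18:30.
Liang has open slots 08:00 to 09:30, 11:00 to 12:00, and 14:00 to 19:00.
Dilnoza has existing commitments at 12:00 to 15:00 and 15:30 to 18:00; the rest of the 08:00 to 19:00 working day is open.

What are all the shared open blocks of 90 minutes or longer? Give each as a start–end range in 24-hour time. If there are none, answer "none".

08:00–09:30

Sven free within 08:00–19:00: 08:00–09:30, 10:30–12:30, 13:30–14:30, 16:30–18:00.
Dilnoza free within 08:00–19:00: 08:00–12:00, 15:00–15:30, 18:00–19:00.
Sven ∩ Hassan: 08:00–09:30, 10:30–11:30, 12:00–12:30, 13:30–14:00, 16:30–17:00, 17:30–18:00.
Sven ∩ Hassan ∩ Liang: 08:00–09:30, 11:00–11:30, 16:30–17:00, 17:30–18:00.
Sven ∩ Hassan ∩ Liang ∩ Dilnoza: 08:00–09:30, 11:00–11:30.
Windows ≥ 90 min: 08:00–09:30.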